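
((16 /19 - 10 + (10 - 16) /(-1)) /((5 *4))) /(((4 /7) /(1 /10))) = -21 /760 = -0.03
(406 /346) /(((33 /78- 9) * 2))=-0.07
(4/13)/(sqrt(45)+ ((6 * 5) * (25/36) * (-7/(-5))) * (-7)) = -5880/3897413- 432 * sqrt(5)/19487065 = -0.00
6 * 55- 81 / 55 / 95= 1724169 / 5225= 329.98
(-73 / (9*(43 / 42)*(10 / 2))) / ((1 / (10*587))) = -1199828 / 129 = -9300.99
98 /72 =49 /36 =1.36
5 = 5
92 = 92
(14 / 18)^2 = 49 / 81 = 0.60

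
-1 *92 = -92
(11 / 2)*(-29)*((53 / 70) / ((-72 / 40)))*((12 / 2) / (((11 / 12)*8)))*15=23055 / 28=823.39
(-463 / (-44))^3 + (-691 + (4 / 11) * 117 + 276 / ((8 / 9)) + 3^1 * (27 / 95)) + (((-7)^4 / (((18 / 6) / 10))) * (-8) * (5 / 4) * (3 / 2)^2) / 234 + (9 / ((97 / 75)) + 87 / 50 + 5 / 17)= 67.50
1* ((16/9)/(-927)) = -16/8343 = -0.00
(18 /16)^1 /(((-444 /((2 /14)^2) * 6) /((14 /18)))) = -1 /149184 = -0.00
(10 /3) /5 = 0.67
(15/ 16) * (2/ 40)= 3/ 64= 0.05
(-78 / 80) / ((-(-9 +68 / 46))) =-897 / 6920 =-0.13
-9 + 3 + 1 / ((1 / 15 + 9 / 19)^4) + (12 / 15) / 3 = 50591924959 / 8436729840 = 6.00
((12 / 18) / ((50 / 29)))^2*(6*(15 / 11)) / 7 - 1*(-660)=6354182 / 9625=660.17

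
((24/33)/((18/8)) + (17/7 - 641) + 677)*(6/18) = 26855/2079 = 12.92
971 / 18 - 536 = -8677 / 18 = -482.06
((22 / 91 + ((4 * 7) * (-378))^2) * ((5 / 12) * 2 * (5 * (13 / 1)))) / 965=25484790295 / 4053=6287883.12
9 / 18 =1 / 2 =0.50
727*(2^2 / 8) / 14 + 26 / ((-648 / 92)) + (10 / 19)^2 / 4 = 18292615 / 818748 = 22.34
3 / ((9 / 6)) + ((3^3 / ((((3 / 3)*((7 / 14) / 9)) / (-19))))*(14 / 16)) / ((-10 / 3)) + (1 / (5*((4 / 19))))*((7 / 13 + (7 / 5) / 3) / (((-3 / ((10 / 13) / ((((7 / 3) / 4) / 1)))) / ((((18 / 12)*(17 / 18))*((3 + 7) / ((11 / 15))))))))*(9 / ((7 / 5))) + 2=176664503 / 74360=2375.80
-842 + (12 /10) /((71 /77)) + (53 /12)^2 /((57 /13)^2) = -139462161533 /166088880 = -839.68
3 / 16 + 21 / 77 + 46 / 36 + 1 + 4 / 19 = 88739 / 30096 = 2.95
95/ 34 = 2.79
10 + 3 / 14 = 143 / 14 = 10.21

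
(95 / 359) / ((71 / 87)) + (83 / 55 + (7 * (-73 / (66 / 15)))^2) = 832077233253 / 61683380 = 13489.49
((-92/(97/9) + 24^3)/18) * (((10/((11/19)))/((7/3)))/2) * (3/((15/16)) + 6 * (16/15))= 203695200/7469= 27272.08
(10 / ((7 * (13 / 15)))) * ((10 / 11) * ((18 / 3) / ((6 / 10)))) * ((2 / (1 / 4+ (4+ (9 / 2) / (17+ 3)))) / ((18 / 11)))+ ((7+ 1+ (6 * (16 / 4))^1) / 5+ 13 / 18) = 16441249 / 1466010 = 11.21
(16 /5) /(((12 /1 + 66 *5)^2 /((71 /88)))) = 71 /3216510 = 0.00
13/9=1.44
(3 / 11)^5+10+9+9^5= 9512960711 / 161051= 59068.00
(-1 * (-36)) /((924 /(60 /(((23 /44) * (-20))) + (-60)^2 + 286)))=267738 /1771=151.18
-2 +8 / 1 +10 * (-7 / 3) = -52 / 3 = -17.33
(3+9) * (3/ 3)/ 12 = 1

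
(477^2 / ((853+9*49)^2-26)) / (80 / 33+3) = 7508457 / 299719390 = 0.03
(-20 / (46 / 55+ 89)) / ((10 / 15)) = -550 / 1647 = -0.33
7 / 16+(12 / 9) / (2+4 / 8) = 0.97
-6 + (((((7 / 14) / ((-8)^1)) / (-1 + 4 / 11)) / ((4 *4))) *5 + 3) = -5321 / 1792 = -2.97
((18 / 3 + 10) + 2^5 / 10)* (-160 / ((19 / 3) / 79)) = -728064 / 19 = -38319.16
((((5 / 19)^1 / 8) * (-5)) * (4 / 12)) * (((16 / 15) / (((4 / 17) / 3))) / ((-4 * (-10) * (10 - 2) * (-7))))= 17 / 51072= 0.00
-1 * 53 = -53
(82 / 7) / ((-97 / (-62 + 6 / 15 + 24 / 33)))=274536 / 37345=7.35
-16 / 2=-8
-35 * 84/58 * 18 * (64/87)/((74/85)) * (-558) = 13386643200/31117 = 430203.53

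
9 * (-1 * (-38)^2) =-12996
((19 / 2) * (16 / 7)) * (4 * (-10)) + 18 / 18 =-6073 / 7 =-867.57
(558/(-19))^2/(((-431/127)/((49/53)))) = -1937618172/8246323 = -234.97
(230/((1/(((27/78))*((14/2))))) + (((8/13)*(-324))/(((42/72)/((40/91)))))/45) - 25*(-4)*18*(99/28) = 57290067/8281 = 6918.25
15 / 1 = 15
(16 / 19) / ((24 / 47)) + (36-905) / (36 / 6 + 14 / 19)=-929095 / 7296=-127.34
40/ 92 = 10/ 23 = 0.43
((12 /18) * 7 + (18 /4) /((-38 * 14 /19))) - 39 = -5795 /168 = -34.49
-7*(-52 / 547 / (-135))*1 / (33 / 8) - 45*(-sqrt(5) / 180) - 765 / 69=-621472651 / 56048355 + sqrt(5) / 4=-10.53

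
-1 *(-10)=10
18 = 18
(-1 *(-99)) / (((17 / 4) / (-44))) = -17424 / 17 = -1024.94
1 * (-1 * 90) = -90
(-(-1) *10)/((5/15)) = 30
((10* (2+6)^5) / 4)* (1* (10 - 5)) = 409600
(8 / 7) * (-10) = -80 / 7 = -11.43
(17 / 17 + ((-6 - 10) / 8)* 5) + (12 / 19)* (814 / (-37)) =-435 / 19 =-22.89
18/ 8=9/ 4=2.25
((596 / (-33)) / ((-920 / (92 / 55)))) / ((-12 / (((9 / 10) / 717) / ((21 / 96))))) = -1192 / 75912375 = -0.00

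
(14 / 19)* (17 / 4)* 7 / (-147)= -17 / 114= -0.15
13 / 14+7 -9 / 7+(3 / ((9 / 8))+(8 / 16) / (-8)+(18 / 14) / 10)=15751 / 1680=9.38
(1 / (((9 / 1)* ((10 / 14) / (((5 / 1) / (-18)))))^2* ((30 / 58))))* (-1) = -1421 / 393660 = -0.00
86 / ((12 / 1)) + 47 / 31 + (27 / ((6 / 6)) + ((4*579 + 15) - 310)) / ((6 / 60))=3810895 / 186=20488.68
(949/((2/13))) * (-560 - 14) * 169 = -598381511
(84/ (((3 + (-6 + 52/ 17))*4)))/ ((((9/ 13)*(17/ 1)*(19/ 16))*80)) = 91/ 285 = 0.32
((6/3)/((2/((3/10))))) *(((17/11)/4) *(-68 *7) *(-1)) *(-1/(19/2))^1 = -6069/1045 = -5.81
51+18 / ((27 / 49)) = 251 / 3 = 83.67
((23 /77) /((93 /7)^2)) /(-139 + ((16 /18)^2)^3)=-9506889 /778111806505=-0.00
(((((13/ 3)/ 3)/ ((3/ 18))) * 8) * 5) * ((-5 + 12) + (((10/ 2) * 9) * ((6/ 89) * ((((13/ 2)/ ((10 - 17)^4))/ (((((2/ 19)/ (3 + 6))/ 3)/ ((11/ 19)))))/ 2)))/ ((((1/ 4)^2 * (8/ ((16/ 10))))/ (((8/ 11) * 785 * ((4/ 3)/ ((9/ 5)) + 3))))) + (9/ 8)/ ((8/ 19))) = 3713198916115/ 2564268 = 1448054.15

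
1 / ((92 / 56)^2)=196 / 529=0.37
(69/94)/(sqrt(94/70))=0.63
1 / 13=0.08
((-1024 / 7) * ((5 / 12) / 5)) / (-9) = 256 / 189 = 1.35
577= 577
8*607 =4856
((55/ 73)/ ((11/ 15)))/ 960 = 5/ 4672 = 0.00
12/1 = 12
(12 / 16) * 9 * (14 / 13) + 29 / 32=3401 / 416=8.18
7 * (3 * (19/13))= 399/13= 30.69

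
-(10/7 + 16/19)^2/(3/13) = -1185652/53067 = -22.34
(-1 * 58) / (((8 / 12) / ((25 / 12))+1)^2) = -36250 / 1089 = -33.29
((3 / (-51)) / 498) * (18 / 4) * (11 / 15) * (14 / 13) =-0.00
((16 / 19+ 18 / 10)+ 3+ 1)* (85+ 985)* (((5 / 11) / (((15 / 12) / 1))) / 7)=540136 / 1463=369.20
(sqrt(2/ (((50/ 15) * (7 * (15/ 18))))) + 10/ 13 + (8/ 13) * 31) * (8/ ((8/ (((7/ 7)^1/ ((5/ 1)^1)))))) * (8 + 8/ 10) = 132 * sqrt(14)/ 875 + 11352/ 325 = 35.49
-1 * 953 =-953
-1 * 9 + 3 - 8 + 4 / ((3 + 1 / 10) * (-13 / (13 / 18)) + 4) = -3646 / 259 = -14.08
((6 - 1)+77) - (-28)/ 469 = 5498/ 67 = 82.06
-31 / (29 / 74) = -2294 / 29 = -79.10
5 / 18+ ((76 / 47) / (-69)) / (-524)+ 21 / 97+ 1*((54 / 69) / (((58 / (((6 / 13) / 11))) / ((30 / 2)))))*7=567805134337 / 1025357386482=0.55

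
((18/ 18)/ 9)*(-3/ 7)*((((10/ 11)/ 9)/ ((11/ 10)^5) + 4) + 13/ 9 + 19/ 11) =-16478030/ 47832147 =-0.34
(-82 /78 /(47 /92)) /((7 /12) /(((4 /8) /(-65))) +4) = 7544 /263341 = 0.03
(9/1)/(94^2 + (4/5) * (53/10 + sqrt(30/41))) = 1019390175/1001294860738 - 1125 * sqrt(1230)/500647430369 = 0.00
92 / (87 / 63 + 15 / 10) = 3864 / 121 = 31.93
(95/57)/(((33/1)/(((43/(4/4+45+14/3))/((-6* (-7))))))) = 215/210672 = 0.00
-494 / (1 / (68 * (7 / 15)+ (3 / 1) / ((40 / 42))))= -516971 / 30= -17232.37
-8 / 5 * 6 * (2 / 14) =-48 / 35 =-1.37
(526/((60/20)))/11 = 526/33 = 15.94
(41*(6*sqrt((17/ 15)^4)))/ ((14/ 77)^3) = 15771019/ 300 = 52570.06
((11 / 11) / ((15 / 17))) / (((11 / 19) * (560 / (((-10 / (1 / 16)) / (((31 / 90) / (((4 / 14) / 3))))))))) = -2584 / 16709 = -0.15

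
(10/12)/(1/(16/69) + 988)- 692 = -32960612/47631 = -692.00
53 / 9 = 5.89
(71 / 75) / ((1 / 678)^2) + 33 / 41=446047533 / 1025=435168.32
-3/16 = -0.19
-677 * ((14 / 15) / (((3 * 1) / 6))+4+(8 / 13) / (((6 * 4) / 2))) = -781258 / 195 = -4006.45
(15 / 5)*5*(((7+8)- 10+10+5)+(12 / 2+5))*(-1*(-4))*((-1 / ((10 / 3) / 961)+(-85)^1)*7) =-4860366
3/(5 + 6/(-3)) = 1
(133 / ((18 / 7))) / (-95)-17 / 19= -2461 / 1710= -1.44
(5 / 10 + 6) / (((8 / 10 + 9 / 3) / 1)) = 1.71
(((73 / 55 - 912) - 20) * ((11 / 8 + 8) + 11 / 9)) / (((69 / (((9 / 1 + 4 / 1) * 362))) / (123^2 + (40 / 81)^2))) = -9122070051642819817 / 896363820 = -10176749494.02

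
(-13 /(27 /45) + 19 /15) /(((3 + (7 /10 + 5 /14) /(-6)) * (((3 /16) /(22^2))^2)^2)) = -1711860338074320896 /5337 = -320753295498280.10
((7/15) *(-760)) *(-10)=10640/3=3546.67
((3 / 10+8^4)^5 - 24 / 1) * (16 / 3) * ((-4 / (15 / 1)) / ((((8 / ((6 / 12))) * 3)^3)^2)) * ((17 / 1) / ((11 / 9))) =-1960684424170752421437731 / 1051066368000000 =-1865423995.92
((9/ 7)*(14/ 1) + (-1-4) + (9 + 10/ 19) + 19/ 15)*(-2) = -13562/ 285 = -47.59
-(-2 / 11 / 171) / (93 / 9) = 2 / 19437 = 0.00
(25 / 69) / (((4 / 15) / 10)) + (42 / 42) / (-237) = 148079 / 10902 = 13.58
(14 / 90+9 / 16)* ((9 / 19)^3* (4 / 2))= 41877 / 274360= 0.15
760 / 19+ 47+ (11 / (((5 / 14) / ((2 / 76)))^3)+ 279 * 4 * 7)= 6772408898 / 857375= 7899.00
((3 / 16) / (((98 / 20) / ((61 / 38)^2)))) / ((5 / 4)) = 11163 / 141512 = 0.08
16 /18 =8 /9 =0.89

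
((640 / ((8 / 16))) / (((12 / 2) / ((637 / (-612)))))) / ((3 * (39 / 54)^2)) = -31360 / 221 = -141.90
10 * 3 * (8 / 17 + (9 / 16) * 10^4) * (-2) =-5737980 / 17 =-337528.24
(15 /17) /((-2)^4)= 15 /272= 0.06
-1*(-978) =978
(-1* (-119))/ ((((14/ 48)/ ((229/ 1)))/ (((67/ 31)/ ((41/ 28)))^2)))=328822338432/ 1615441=203549.58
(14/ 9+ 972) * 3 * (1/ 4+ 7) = 127049/ 6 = 21174.83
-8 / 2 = -4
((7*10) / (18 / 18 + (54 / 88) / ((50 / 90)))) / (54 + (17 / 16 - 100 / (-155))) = 7638400 / 12793153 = 0.60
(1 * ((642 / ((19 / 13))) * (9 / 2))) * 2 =75114 / 19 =3953.37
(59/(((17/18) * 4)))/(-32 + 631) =531/20366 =0.03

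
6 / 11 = 0.55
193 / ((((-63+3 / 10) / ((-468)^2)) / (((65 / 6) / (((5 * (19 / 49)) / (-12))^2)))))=-21110791193856 / 75449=-279802133.81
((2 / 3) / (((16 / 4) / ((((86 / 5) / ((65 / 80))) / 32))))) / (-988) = -43 / 385320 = -0.00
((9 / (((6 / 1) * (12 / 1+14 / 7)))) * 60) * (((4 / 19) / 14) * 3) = 270 / 931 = 0.29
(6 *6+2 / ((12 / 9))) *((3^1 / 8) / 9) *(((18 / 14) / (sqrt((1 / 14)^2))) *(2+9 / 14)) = 8325 / 112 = 74.33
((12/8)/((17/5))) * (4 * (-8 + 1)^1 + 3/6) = -825/68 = -12.13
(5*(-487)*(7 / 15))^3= -39616946929 / 27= -1467294330.70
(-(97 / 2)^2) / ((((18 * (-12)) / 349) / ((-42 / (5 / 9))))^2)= -56155254841 / 1600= -35097034.28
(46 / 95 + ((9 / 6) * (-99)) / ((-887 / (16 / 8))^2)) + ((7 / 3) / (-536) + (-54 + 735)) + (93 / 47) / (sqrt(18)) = 681.95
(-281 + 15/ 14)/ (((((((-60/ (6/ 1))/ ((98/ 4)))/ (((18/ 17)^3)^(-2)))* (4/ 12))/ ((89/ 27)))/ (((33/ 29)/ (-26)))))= -648260445839083/ 3077426027520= -210.65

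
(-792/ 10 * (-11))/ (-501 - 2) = -4356/ 2515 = -1.73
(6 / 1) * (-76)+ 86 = -370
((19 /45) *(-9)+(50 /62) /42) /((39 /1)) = -0.10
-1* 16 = -16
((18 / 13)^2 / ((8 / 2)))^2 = 0.23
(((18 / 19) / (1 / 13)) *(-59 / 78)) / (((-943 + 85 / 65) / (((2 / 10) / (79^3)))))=2301 / 573399426610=0.00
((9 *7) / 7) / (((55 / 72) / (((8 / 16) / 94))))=162 / 2585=0.06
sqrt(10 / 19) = sqrt(190) / 19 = 0.73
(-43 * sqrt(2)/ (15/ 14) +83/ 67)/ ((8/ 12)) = 249/ 134 - 301 * sqrt(2)/ 5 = -83.28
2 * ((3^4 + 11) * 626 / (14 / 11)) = 633512 / 7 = 90501.71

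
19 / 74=0.26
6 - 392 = -386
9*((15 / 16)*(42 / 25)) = 567 / 40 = 14.18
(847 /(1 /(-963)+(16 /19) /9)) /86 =15497559 /145598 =106.44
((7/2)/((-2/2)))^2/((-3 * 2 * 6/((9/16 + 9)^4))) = -2983453641/1048576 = -2845.24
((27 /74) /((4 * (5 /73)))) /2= 0.67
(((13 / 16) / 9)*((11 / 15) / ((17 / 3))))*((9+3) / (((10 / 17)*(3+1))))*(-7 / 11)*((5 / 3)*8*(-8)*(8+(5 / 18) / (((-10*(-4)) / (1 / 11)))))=1153243 / 35640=32.36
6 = 6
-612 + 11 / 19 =-11617 / 19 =-611.42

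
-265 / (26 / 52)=-530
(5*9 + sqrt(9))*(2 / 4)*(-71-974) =-25080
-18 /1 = -18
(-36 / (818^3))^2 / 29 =81 / 542997509003288756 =0.00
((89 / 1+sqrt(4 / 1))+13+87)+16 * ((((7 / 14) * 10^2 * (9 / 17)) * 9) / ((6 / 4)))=46447 / 17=2732.18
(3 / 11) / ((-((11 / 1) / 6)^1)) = -0.15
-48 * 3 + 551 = 407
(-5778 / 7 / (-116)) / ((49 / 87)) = 8667 / 686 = 12.63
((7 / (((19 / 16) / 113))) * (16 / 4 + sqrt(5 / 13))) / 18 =6328 * sqrt(65) / 2223 + 25312 / 171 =170.97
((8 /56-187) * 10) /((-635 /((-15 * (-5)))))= 196200 /889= 220.70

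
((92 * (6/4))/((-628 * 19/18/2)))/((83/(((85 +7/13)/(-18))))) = 76728/3218657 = 0.02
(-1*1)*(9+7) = -16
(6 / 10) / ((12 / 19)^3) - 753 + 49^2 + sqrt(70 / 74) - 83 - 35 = sqrt(1295) / 37 + 4413259 / 2880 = 1533.35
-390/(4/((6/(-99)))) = 5.91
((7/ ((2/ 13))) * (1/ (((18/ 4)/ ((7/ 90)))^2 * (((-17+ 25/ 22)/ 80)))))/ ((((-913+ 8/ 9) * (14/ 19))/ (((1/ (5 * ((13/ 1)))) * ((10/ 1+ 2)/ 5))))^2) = -1779008/ 8598878682103125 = -0.00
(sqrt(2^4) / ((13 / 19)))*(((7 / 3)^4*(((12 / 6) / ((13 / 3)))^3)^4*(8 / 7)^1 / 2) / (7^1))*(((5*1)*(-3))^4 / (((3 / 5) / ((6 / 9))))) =22517603942400000 / 302875106592253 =74.35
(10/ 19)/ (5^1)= 2/ 19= 0.11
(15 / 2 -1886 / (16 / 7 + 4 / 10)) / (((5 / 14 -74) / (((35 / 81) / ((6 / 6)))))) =15999725 / 3925017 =4.08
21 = 21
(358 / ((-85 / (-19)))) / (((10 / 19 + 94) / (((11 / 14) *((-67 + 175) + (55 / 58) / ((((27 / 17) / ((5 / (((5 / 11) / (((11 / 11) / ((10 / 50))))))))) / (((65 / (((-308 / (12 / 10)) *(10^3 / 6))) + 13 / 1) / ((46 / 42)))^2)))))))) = 12387747510291772817 / 3934487860800000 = 3148.50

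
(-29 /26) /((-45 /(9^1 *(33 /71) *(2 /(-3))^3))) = -1276 /41535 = -0.03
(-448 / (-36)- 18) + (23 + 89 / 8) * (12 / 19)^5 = -47382422 / 22284891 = -2.13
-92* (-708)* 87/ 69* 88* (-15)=-108408960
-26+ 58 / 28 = -335 / 14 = -23.93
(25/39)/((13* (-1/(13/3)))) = -25/117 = -0.21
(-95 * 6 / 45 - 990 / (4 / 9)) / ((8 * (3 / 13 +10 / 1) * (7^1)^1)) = -3.91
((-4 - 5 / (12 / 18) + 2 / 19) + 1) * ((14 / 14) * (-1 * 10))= 1975 / 19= 103.95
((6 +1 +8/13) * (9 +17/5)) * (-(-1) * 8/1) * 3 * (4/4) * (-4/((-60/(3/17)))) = 147312/5525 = 26.66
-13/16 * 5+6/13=-749/208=-3.60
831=831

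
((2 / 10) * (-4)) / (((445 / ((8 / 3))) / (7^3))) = -10976 / 6675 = -1.64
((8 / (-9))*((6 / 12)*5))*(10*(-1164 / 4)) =19400 / 3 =6466.67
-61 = -61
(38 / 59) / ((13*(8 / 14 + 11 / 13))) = 266 / 7611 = 0.03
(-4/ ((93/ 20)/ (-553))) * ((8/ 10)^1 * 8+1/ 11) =1052912/ 341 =3087.72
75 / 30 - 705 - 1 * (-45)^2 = -5455 / 2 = -2727.50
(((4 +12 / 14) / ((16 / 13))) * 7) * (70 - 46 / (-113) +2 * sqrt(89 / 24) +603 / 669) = 221 * sqrt(534) / 48 +397115121 / 201592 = 2076.29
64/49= 1.31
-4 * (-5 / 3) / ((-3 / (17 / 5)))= -68 / 9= -7.56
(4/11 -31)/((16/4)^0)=-337/11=-30.64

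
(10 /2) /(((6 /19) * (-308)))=-95 /1848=-0.05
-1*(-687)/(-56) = -687/56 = -12.27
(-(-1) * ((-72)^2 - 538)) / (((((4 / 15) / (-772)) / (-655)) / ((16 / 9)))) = 46985927200 / 3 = 15661975733.33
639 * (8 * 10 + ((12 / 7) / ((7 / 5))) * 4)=2658240 / 49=54249.80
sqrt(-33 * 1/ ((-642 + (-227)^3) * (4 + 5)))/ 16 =sqrt(15440997)/ 112298160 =0.00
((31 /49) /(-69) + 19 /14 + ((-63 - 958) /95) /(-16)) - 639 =-3273518279 /5139120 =-636.98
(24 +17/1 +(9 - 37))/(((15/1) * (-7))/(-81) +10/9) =27/5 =5.40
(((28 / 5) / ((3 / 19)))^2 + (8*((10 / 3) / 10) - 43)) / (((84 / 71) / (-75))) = -19450379 / 252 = -77184.04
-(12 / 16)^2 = -9 / 16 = -0.56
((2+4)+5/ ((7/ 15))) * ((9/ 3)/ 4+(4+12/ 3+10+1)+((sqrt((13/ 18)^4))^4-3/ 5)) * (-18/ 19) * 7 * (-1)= 724743074939/ 340122240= 2130.83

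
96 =96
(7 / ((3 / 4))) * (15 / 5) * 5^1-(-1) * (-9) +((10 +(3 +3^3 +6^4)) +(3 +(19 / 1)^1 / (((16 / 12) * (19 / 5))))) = 5895 / 4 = 1473.75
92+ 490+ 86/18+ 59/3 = 5458/9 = 606.44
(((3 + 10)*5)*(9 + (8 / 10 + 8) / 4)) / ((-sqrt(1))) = -728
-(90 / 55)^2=-324 / 121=-2.68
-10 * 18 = -180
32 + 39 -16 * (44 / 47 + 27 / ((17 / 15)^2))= -3807463 / 13583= -280.31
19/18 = 1.06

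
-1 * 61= -61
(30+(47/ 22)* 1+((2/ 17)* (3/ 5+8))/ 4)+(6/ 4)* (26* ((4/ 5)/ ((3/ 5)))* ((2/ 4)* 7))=200454/ 935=214.39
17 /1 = 17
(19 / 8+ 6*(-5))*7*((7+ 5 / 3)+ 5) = -63427 / 24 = -2642.79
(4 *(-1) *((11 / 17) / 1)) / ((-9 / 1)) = 44 / 153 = 0.29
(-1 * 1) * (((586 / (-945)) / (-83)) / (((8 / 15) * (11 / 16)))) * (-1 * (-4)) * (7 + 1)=-37504 / 57519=-0.65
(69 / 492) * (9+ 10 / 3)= 851 / 492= 1.73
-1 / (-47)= 1 / 47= 0.02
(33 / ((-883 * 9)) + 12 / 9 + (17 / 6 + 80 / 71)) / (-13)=-663201 / 1630018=-0.41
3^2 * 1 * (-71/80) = -639/80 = -7.99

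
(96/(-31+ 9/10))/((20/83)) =-3984/301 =-13.24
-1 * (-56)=56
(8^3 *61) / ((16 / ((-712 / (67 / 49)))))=-1016438.45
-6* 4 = -24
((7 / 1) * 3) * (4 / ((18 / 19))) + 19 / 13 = 3515 / 39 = 90.13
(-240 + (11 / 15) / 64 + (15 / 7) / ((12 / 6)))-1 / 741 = -132188807 / 553280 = -238.92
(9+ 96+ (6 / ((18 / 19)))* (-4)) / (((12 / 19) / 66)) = 49951 / 6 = 8325.17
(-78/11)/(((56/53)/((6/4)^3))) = -55809/2464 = -22.65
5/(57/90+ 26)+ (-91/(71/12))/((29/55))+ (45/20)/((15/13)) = -889421301/32902820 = -27.03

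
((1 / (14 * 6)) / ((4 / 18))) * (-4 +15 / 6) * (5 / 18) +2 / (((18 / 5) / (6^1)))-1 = 1553 / 672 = 2.31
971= 971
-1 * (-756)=756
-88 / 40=-2.20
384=384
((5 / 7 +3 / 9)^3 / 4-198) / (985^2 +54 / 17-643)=-7781818 / 38162145357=-0.00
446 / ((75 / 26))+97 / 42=54923 / 350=156.92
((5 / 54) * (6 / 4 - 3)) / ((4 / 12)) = -5 / 12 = -0.42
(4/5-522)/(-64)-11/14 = 8241/1120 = 7.36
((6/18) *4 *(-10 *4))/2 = -80/3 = -26.67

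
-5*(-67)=335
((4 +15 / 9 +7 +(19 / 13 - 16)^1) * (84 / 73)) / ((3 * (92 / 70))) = -0.55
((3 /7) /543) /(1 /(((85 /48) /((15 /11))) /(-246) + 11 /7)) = 0.00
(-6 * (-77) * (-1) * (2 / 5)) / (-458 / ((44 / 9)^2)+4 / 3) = 2683296 / 258875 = 10.37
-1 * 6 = -6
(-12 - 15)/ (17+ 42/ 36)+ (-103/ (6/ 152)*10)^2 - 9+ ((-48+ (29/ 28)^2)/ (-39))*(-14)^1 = 486249865037207/ 714168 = 680862017.11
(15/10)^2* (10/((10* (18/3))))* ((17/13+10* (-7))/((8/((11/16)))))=-29469/13312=-2.21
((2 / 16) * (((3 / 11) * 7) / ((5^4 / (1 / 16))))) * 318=3339 / 440000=0.01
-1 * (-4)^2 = -16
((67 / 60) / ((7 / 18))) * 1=201 / 70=2.87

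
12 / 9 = 4 / 3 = 1.33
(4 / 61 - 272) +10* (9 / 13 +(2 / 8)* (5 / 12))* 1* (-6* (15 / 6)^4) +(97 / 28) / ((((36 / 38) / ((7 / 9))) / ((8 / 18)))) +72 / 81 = -79047346825 / 36998208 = -2136.52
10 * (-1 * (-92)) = 920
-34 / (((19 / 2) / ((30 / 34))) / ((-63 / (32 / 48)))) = 5670 / 19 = 298.42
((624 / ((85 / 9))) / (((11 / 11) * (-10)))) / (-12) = 234 / 425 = 0.55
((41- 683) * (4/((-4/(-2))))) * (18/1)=-23112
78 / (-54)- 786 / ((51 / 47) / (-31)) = 3435385 / 153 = 22453.50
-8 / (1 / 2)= -16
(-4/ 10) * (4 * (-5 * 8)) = 64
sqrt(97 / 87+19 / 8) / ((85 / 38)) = 19 * sqrt(422646) / 14790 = 0.84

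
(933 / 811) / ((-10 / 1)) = -0.12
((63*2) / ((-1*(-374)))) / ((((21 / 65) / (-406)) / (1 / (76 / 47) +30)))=-92114295 / 7106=-12962.89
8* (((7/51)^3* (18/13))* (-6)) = -10976/63869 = -0.17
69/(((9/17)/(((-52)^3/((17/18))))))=-19403904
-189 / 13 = -14.54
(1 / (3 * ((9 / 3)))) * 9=1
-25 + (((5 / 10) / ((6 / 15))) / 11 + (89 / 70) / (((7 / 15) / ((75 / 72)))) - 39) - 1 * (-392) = 2854127 / 8624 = 330.95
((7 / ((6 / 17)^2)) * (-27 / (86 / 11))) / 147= -3179 / 2408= -1.32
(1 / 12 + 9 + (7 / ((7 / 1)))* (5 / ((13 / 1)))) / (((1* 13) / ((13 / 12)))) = 1477 / 1872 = 0.79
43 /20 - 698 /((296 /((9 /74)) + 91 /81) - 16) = 7294273 /3918620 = 1.86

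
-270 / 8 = -33.75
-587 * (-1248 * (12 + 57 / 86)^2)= 217194315624 / 1849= 117465827.81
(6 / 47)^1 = 6 / 47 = 0.13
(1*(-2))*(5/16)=-5/8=-0.62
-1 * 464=-464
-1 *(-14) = 14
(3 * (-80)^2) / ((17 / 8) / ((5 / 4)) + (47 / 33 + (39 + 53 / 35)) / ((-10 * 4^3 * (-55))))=780595200000 / 69163639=11286.21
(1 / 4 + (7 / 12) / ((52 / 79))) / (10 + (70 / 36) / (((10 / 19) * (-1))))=2127 / 11804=0.18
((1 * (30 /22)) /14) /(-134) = -15 /20636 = -0.00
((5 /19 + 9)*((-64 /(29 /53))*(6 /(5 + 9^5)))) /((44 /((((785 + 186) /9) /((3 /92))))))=-8.28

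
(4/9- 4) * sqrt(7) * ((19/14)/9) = -304 * sqrt(7)/567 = -1.42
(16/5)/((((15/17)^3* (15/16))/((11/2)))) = 6917504/253125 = 27.33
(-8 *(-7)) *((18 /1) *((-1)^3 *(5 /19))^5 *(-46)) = 144900000 /2476099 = 58.52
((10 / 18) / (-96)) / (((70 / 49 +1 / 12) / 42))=-245 / 1524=-0.16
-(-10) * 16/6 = 80/3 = 26.67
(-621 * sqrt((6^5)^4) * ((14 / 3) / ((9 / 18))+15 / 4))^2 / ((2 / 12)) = 1448092389627777279983616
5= 5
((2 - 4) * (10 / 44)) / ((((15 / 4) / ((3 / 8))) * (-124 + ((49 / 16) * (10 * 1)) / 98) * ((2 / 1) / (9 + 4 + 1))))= 56 / 21769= 0.00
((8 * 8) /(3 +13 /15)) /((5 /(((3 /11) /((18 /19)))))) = 304 /319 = 0.95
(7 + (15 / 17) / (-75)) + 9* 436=334134 / 85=3930.99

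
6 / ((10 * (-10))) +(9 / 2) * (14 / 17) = 3099 / 850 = 3.65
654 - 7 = 647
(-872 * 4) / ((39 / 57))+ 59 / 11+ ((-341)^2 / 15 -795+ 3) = 4005968 / 2145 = 1867.58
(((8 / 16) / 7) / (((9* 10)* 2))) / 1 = 1 / 2520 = 0.00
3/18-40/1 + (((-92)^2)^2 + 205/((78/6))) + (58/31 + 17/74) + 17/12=12818558835403/178932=71639275.45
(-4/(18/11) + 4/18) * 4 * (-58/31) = 4640/279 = 16.63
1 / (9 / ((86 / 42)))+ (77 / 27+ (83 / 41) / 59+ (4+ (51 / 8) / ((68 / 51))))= 58008037 / 4876704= 11.89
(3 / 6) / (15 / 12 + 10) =2 / 45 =0.04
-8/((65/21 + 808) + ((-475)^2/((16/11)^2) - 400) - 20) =-0.00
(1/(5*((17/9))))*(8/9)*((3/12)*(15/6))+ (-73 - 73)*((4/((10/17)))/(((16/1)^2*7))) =-18857/38080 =-0.50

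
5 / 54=0.09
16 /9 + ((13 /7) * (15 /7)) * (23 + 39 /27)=43684 /441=99.06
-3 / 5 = -0.60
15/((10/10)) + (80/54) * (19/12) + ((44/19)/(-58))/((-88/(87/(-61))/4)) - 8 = 877120/93879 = 9.34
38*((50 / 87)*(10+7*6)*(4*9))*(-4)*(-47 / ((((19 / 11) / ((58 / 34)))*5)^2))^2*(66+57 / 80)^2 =-876232712747259169731 / 358044086875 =-2447276033.50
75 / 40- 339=-2697 / 8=-337.12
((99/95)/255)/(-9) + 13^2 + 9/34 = 8200853/48450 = 169.26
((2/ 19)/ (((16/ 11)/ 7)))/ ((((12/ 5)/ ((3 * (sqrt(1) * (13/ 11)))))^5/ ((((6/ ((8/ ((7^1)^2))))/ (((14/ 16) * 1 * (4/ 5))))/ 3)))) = 284271203125/ 4557684736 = 62.37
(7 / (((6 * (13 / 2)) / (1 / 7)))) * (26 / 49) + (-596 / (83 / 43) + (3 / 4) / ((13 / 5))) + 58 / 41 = -7987261969 / 26012532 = -307.05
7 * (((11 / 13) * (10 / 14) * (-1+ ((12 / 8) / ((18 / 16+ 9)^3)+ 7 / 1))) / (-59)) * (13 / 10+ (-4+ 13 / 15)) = 321599245 / 407615247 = 0.79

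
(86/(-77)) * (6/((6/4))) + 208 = 15672/77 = 203.53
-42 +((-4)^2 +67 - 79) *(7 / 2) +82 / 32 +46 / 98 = -19575 / 784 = -24.97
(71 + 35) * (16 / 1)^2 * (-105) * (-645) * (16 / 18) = 1633587200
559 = 559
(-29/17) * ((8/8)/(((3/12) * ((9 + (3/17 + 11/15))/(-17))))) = 29580/2527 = 11.71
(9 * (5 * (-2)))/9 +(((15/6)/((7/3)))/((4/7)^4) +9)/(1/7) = 63151/512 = 123.34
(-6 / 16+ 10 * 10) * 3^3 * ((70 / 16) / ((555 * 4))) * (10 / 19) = 251055 / 89984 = 2.79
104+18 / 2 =113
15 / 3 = 5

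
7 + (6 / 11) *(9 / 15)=7.33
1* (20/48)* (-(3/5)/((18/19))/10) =-19/720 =-0.03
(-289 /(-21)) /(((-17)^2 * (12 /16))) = 4 /63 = 0.06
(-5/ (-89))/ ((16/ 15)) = 75/ 1424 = 0.05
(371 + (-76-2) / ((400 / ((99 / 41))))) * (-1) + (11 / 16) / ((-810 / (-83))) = -984234671 / 2656800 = -370.46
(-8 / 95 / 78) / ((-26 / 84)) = 56 / 16055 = 0.00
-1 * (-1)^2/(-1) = 1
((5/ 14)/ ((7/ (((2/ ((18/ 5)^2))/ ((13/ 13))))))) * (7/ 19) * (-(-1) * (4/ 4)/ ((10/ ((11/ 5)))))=55/ 86184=0.00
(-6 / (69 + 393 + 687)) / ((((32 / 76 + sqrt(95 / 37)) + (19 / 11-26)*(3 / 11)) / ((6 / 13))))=31712406*sqrt(3515) / 17457006188609 + 7273396878 / 17457006188609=0.00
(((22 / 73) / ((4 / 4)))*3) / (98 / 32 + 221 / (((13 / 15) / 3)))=1056 / 897097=0.00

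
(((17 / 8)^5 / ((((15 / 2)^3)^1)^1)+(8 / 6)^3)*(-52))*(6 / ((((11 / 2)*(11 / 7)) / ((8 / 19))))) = -282826817 / 7524000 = -37.59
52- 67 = -15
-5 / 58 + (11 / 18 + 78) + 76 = 40331 / 261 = 154.52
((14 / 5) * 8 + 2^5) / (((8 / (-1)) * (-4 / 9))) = 15.30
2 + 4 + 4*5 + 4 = 30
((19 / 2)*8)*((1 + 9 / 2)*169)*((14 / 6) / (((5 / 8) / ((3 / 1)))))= 3955952 / 5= 791190.40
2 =2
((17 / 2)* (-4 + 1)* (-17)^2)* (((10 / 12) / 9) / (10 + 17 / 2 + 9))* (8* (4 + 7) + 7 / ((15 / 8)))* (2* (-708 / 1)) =3223086.80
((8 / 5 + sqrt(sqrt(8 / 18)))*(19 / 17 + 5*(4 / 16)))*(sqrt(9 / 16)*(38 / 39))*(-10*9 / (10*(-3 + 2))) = 9177*sqrt(6) / 1768 + 27531 / 1105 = 37.63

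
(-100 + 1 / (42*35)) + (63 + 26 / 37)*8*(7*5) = 964702237 / 54390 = 17736.76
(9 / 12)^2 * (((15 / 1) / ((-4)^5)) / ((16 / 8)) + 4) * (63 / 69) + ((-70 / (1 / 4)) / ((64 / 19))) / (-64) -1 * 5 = -1243987 / 753664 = -1.65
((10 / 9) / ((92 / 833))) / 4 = 4165 / 1656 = 2.52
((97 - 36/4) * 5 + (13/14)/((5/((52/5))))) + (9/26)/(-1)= 2009213/4550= 441.59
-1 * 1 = -1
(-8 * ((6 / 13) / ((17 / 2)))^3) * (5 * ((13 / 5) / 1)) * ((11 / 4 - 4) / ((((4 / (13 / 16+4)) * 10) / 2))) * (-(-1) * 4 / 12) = 1386 / 830297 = 0.00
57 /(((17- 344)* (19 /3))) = -3 /109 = -0.03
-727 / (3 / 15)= -3635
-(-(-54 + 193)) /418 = 0.33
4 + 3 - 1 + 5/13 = 83/13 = 6.38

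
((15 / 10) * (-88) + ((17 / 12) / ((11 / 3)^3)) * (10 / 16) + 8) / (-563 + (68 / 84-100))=110893503 / 592284352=0.19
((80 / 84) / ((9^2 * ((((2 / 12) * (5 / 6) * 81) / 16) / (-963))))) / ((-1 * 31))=27392 / 52731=0.52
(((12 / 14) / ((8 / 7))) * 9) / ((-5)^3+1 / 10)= -135 / 2498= -0.05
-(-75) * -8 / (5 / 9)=-1080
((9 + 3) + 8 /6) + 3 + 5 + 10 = 94 /3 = 31.33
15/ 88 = 0.17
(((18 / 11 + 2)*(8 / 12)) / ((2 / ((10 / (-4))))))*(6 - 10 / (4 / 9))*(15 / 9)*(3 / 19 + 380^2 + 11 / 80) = 5487211225 / 456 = 12033357.95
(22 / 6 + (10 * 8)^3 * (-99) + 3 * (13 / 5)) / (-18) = 380159914 / 135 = 2815999.36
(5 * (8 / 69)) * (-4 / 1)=-160 / 69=-2.32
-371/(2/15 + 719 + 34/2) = -5565/11042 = -0.50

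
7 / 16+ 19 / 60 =181 / 240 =0.75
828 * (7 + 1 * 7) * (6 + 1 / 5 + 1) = 417312 / 5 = 83462.40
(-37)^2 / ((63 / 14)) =2738 / 9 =304.22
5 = 5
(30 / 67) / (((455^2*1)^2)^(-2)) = 55107718079900636718750 / 67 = 822503254923890100279.85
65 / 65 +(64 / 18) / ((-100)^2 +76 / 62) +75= 106033492 / 1395171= 76.00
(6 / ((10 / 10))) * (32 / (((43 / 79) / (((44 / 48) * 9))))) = 125136 / 43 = 2910.14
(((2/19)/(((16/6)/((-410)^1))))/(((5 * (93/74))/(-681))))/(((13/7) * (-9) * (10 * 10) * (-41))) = 58793/2297100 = 0.03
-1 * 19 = -19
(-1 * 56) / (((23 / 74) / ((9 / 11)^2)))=-335664 / 2783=-120.61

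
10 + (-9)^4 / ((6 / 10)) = 10945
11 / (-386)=-11 / 386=-0.03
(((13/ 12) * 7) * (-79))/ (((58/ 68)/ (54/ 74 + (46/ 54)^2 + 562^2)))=-520584572941342/ 2346651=-221841497.92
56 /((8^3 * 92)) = 7 /5888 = 0.00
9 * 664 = 5976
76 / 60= 19 / 15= 1.27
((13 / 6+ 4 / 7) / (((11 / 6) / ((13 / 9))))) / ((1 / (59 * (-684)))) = -87059.48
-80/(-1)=80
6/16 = 0.38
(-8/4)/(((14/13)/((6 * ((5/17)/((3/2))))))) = -260/119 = -2.18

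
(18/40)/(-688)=-9/13760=-0.00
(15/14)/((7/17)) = 255/98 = 2.60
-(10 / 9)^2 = -100 / 81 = -1.23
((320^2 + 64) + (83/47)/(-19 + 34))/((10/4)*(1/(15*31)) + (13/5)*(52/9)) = 13436119758/1970569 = 6818.40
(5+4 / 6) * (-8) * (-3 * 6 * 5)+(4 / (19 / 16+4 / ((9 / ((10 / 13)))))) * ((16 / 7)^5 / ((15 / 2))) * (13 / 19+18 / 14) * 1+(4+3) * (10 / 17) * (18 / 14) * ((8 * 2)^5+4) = 3022036435241953368 / 543978975505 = 5555428.74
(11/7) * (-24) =-264/7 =-37.71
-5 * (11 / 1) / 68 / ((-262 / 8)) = 55 / 2227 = 0.02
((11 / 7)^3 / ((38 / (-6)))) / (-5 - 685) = 1331 / 1498910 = 0.00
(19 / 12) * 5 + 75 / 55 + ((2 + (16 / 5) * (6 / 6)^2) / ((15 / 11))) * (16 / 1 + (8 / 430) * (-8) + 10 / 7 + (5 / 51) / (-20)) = 19036121849 / 253291500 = 75.15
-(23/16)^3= -12167/4096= -2.97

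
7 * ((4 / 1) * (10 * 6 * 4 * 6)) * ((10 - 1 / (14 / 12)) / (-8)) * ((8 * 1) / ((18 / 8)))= -163840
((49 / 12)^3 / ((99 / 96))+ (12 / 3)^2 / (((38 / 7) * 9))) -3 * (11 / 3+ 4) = 1467685 / 33858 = 43.35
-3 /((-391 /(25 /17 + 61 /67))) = 8136 /445349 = 0.02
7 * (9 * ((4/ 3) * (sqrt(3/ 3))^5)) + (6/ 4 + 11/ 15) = 2587/ 30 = 86.23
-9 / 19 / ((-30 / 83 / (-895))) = -44571 / 38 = -1172.92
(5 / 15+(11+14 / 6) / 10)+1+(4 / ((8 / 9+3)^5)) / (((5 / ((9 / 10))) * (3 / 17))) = 10522443994 / 3939140625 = 2.67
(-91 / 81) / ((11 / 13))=-1183 / 891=-1.33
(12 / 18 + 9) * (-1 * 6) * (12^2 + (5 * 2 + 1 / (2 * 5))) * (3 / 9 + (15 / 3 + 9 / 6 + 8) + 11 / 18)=-6211771 / 45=-138039.36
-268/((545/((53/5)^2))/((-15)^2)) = -12431.76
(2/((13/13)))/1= 2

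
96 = 96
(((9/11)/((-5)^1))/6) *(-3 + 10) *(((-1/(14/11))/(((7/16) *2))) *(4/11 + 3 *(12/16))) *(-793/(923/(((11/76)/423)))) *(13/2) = -18239/21303408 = -0.00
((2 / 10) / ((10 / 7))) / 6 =7 / 300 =0.02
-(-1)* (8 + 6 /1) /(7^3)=2 /49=0.04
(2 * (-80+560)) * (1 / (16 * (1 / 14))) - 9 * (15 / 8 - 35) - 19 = 8953 / 8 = 1119.12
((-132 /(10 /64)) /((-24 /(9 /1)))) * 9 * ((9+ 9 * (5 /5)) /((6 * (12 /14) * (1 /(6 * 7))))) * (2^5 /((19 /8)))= 536481792 /95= 5647176.76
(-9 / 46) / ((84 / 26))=-0.06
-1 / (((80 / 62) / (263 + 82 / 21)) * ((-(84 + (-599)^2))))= 0.00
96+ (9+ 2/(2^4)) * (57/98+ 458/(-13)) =-2244007/10192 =-220.17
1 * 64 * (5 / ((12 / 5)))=400 / 3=133.33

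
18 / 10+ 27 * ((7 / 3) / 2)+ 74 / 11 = 4403 / 110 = 40.03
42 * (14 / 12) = 49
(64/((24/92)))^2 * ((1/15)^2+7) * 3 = 853712896/675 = 1264759.85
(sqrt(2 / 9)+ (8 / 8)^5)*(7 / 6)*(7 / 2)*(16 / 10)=98*sqrt(2) / 45+ 98 / 15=9.61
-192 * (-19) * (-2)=-7296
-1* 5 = -5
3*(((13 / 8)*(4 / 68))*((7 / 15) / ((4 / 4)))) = 91 / 680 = 0.13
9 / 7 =1.29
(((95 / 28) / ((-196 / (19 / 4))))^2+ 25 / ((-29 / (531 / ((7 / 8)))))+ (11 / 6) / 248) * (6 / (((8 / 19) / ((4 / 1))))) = -12918124467702941 / 433219383296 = -29818.90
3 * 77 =231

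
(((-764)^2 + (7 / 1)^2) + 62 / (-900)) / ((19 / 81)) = 2364166971 / 950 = 2488596.81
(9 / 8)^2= 81 / 64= 1.27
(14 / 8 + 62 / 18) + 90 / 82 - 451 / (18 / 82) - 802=-2850.26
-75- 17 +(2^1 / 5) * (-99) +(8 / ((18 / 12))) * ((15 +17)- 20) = -338 / 5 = -67.60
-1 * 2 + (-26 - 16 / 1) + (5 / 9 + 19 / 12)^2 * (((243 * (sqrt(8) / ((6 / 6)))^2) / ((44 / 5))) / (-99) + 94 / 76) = -2390989 / 49248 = -48.55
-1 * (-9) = 9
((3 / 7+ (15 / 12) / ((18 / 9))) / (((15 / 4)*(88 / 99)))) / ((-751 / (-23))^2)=0.00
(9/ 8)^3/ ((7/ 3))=2187/ 3584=0.61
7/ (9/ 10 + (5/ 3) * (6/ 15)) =210/ 47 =4.47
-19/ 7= -2.71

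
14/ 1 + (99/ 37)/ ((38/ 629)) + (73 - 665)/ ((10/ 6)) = -296.91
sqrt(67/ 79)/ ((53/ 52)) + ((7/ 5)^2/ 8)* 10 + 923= 52* sqrt(5293)/ 4187 + 18509/ 20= 926.35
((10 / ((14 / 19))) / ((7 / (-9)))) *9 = -7695 / 49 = -157.04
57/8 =7.12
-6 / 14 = -3 / 7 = -0.43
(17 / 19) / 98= 17 / 1862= 0.01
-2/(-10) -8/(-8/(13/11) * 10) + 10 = 10.32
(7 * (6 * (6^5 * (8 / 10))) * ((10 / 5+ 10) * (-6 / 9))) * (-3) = 31352832 / 5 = 6270566.40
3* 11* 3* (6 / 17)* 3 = 1782 / 17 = 104.82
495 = 495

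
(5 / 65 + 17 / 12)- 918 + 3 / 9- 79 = -51749 / 52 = -995.17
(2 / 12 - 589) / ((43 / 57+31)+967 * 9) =-67127 / 995762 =-0.07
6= 6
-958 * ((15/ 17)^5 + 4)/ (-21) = 881196182/ 4259571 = 206.87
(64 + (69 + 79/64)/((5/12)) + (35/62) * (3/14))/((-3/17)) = -1961987/1488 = -1318.54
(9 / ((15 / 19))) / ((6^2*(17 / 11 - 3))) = -209 / 960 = -0.22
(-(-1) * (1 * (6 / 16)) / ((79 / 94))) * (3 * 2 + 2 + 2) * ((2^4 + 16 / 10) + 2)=6909 / 79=87.46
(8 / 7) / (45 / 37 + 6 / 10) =185 / 294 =0.63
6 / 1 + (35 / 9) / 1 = 89 / 9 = 9.89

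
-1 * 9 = -9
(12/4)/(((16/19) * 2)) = 57/32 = 1.78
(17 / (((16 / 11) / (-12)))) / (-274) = 561 / 1096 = 0.51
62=62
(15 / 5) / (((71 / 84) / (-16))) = -4032 / 71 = -56.79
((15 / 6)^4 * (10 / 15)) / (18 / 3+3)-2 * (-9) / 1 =4513 / 216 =20.89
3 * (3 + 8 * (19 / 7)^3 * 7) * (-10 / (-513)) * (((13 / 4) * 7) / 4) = 3576235 / 9576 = 373.46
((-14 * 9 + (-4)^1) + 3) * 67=-8509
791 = 791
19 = 19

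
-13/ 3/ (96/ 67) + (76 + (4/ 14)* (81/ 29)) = 4313107/ 58464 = 73.77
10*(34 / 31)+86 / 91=33606 / 2821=11.91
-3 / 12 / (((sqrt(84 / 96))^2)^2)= -0.33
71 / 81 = 0.88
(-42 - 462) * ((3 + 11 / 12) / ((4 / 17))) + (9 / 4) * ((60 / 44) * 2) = -92217 / 11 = -8383.36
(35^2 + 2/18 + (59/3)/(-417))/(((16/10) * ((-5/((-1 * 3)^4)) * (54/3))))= -1532555/2224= -689.10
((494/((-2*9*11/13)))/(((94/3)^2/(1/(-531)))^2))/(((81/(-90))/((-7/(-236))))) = 112385/28574270324870688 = 0.00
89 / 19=4.68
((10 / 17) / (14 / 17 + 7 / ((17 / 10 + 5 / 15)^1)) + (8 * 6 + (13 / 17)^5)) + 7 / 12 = 230761773223 / 4711085526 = 48.98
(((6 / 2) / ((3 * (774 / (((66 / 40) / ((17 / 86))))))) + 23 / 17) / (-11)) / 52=-107 / 44880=-0.00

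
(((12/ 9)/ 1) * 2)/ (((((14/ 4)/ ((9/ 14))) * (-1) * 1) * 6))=-4/ 49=-0.08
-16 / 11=-1.45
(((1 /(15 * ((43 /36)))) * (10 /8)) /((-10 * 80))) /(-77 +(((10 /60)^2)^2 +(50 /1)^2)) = -243 /6751449350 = -0.00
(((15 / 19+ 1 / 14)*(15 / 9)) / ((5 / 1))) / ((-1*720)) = -229 / 574560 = -0.00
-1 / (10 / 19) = -19 / 10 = -1.90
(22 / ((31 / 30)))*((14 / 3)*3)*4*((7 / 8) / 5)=6468 / 31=208.65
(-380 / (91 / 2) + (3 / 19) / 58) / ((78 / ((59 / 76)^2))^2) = -10145224145167 / 20354786963417088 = -0.00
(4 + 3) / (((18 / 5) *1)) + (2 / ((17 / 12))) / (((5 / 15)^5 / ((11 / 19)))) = 1166041 / 5814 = 200.56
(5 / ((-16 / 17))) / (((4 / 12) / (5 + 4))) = -2295 / 16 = -143.44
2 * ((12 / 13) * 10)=240 / 13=18.46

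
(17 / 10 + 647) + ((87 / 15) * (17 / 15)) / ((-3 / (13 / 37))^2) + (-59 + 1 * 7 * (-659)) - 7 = -7448432311 / 1848150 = -4030.21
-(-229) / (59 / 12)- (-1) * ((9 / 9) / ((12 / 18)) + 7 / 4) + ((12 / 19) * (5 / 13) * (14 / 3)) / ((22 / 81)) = 34625443 / 641212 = 54.00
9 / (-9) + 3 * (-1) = -4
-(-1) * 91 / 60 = 91 / 60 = 1.52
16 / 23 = 0.70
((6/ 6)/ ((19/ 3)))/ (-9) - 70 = -70.02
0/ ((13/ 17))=0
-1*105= -105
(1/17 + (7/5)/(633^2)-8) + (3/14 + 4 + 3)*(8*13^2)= 2323489329248/238409955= 9745.77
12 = 12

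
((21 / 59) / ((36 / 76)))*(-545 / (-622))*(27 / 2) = 652365 / 73396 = 8.89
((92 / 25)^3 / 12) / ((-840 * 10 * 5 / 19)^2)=4392287 / 5167968750000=0.00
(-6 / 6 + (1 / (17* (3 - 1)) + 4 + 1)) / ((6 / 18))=411 / 34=12.09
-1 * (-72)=72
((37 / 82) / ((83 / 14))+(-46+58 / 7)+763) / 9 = 17278844 / 214389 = 80.60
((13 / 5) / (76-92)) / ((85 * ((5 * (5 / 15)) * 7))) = -39 / 238000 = -0.00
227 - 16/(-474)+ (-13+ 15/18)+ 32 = 246.87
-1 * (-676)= 676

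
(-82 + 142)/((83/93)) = 5580/83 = 67.23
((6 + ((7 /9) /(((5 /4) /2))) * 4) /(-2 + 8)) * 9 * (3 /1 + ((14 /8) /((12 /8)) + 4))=12103 /90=134.48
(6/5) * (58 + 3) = 366/5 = 73.20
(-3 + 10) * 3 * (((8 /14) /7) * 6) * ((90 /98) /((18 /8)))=1440 /343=4.20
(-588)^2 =345744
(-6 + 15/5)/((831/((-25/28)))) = 25/7756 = 0.00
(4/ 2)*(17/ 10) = 17/ 5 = 3.40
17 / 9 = 1.89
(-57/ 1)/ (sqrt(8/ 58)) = -57* sqrt(29)/ 2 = -153.48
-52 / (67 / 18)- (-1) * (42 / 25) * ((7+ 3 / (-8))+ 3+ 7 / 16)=39327 / 13400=2.93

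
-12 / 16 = -3 / 4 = -0.75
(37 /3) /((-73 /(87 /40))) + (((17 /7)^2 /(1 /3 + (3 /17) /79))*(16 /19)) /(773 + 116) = -143285215043 /408433163320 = -0.35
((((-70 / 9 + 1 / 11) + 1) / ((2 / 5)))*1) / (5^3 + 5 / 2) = -662 / 5049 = -0.13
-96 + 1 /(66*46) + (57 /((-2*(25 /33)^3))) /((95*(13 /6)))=-96.32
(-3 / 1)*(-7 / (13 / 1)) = 21 / 13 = 1.62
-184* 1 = -184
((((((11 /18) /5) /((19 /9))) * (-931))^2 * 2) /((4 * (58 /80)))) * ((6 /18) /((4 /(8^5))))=2379948032 /435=5471144.90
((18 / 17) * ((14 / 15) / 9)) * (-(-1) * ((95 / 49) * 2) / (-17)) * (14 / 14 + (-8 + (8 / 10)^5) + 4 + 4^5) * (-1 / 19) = 8511064 / 6321875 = 1.35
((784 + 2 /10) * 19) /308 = 74499 /1540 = 48.38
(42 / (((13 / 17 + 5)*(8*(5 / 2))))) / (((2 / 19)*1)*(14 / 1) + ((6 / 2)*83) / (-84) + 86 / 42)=2907 / 4445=0.65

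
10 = 10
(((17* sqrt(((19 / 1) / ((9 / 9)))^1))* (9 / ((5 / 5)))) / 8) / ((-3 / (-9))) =459* sqrt(19) / 8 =250.09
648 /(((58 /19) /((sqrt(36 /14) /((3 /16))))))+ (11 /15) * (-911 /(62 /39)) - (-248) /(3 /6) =23487 /310+ 98496 * sqrt(14) /203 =1891.22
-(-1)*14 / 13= 14 / 13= 1.08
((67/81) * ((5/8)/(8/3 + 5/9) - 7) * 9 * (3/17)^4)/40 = -952137/775074880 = -0.00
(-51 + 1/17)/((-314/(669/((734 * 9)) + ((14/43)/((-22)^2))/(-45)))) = 3767417389/229340617605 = 0.02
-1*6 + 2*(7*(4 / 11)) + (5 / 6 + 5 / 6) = 25 / 33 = 0.76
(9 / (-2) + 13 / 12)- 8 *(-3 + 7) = -425 / 12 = -35.42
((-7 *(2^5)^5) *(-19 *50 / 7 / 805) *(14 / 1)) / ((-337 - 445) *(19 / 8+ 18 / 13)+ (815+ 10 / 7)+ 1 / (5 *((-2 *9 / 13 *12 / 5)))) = -250627447848960 / 960077063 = -261049.30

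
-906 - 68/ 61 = -55334/ 61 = -907.11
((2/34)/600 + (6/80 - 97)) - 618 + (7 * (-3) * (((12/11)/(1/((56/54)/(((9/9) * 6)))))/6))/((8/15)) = -120530111/168300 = -716.16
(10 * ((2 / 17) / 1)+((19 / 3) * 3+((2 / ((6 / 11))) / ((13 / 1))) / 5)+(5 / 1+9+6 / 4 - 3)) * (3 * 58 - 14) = 3472304 / 663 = 5237.26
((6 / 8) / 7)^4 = 81 / 614656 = 0.00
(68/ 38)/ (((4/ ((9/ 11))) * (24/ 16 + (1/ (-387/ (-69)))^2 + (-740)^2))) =0.00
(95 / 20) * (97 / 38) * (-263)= -25511 / 8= -3188.88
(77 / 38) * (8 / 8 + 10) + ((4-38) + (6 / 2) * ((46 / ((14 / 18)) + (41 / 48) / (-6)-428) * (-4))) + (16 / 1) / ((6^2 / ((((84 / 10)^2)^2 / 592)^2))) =7592129792704097 / 1706971875000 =4447.72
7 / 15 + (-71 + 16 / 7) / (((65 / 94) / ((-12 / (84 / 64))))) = 668119 / 735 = 909.01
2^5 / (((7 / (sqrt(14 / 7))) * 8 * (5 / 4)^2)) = 64 * sqrt(2) / 175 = 0.52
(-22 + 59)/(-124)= -0.30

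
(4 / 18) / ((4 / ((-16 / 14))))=-4 / 63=-0.06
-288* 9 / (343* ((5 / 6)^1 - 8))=15552 / 14749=1.05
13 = 13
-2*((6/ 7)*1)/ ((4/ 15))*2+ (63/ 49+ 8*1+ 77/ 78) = -1411/ 546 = -2.58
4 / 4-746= -745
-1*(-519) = 519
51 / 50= 1.02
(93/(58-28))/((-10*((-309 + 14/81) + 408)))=-2511/803300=-0.00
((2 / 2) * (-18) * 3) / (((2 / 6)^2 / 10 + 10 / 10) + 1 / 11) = -53460 / 1091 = -49.00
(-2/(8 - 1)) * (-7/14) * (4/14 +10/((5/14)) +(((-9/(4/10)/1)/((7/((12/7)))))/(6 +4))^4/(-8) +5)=4.75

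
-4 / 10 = -2 / 5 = -0.40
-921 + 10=-911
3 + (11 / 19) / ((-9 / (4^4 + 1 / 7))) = -16132 / 1197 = -13.48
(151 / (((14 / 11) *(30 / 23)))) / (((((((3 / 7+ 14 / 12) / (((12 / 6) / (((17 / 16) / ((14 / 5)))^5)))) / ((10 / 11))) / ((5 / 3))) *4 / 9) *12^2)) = 61206126657536 / 178369535625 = 343.14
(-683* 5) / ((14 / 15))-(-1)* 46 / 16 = -204739 / 56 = -3656.05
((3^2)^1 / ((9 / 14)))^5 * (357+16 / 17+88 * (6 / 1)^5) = 6259723317344 / 17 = 368219018667.29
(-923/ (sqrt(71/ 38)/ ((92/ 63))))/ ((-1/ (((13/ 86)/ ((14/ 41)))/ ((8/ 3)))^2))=84942611 * sqrt(2698)/ 162356992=27.18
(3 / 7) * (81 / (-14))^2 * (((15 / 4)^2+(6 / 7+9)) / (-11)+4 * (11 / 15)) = 92004903 / 8451520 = 10.89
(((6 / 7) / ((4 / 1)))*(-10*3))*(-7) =45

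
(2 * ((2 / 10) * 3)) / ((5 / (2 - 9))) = -42 / 25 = -1.68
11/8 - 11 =-77/8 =-9.62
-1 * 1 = -1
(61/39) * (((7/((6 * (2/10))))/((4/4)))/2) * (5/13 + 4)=40565/2028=20.00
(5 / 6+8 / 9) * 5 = 155 / 18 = 8.61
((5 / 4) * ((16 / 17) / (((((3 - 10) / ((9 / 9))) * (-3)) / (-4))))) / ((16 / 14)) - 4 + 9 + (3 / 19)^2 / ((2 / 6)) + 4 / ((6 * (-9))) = 796124 / 165699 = 4.80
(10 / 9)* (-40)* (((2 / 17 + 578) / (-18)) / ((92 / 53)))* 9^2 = 26044200 / 391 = 66609.21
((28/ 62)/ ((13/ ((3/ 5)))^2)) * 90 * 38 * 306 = 26372304/ 26195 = 1006.77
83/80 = 1.04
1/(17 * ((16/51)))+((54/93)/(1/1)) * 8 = 4.83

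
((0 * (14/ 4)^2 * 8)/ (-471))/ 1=0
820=820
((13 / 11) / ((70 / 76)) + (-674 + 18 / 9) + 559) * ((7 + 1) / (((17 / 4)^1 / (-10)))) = 2752704 / 1309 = 2102.91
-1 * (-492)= 492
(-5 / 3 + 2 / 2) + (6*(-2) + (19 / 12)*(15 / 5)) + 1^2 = -83 / 12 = -6.92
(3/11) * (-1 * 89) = -267/11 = -24.27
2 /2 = 1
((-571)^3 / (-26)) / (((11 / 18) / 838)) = 1404089697762 / 143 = 9818809075.26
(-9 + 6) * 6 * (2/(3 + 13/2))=-72/19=-3.79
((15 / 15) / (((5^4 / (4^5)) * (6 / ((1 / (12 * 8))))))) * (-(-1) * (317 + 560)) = 14032 / 5625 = 2.49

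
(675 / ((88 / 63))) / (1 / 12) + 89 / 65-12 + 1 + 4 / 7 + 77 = 58726711 / 10010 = 5866.80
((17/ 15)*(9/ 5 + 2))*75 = 323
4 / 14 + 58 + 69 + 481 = 608.29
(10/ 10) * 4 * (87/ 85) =348/ 85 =4.09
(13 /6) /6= 13 /36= 0.36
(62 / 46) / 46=31 / 1058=0.03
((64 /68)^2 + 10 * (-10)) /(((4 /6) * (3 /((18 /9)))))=-99.11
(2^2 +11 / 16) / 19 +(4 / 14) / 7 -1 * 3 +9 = 93659 / 14896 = 6.29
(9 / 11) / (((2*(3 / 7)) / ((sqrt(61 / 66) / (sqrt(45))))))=7*sqrt(20130) / 7260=0.14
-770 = -770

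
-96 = -96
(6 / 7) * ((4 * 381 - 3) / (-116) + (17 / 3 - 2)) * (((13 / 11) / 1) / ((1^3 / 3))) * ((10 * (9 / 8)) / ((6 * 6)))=-640965 / 71456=-8.97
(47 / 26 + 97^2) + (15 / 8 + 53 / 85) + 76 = 83885467 / 8840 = 9489.31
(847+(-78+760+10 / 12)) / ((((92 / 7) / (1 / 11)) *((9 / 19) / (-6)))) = -1220807 / 9108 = -134.04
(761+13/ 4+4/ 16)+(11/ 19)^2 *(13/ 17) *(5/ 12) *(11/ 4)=225289867/ 294576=764.79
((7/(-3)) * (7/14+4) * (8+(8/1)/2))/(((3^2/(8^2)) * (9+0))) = -896/9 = -99.56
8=8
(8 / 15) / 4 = 2 / 15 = 0.13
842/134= 421/67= 6.28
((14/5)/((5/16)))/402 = 112/5025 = 0.02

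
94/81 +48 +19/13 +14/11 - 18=392603/11583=33.89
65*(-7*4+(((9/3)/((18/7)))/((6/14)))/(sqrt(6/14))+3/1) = -1625+3185*sqrt(21)/54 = -1354.71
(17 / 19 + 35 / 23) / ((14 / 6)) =3168 / 3059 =1.04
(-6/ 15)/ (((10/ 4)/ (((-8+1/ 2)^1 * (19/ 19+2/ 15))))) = 34/ 25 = 1.36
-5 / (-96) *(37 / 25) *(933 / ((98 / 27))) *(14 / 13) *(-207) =-64312623 / 14560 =-4417.08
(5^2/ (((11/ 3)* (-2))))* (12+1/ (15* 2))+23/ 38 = -33789/ 836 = -40.42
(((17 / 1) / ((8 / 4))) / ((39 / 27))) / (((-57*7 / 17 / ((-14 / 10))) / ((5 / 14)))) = 867 / 6916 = 0.13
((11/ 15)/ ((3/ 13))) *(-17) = -2431/ 45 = -54.02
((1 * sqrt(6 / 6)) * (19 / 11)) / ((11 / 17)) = 323 / 121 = 2.67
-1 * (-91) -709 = -618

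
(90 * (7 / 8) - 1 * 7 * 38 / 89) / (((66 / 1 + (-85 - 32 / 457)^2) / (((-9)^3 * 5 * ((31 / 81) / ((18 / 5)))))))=-4365471443725 / 1085946076056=-4.02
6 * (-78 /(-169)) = 36 /13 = 2.77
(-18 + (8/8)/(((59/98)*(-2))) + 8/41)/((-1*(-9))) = -45079/21771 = -2.07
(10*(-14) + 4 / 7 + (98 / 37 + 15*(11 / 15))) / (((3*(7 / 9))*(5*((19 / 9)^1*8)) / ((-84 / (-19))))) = -2638737 / 934990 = -2.82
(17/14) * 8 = 68/7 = 9.71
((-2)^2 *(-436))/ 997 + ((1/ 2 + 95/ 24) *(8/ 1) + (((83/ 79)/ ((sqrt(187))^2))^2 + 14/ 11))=22970754977948/ 652760413239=35.19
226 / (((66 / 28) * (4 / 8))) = 6328 / 33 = 191.76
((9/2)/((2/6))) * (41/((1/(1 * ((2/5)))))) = 1107/5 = 221.40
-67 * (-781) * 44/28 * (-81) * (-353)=16458045021/7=2351149288.71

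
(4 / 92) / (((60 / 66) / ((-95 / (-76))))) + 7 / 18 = 743 / 1656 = 0.45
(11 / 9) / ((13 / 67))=737 / 117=6.30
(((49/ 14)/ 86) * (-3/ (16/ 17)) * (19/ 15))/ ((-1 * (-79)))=-0.00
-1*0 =0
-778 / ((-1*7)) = 778 / 7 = 111.14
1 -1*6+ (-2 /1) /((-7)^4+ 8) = -12047 /2409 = -5.00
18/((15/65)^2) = 338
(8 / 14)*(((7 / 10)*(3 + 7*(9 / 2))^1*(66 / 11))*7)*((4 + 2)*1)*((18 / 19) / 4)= 78246 / 95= 823.64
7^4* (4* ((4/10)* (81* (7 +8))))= 4667544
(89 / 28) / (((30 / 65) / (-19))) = -21983 / 168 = -130.85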